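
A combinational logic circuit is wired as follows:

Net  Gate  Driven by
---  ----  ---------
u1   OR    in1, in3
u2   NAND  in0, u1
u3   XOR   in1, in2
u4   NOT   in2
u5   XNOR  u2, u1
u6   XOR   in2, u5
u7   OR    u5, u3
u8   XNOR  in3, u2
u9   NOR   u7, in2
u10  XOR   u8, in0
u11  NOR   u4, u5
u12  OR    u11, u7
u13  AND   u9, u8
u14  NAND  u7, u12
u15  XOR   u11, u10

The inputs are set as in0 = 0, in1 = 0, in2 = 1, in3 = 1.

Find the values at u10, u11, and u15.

u10 = 1, u11 = 0, u15 = 1

u1 = in1 OR in3 = 0 OR 1 = 1
u2 = in0 NAND u1 = 0 NAND 1 = 1
u4 = NOT in2 = NOT 1 = 0
u5 = u2 XNOR u1 = 1 XNOR 1 = 1
u8 = in3 XNOR u2 = 1 XNOR 1 = 1
u10 = u8 XOR in0 = 1 XOR 0 = 1
u11 = u4 NOR u5 = 0 NOR 1 = 0
u15 = u11 XOR u10 = 0 XOR 1 = 1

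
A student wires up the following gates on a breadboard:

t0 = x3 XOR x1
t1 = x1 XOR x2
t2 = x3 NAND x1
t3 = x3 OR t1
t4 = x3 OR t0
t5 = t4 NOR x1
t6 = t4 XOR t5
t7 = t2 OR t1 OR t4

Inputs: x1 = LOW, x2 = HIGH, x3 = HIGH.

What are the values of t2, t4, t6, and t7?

t2 = HIGH, t4 = HIGH, t6 = HIGH, t7 = HIGH

t0 = x3 XOR x1 = HIGH XOR LOW = HIGH
t1 = x1 XOR x2 = LOW XOR HIGH = HIGH
t2 = x3 NAND x1 = HIGH NAND LOW = HIGH
t4 = x3 OR t0 = HIGH OR HIGH = HIGH
t5 = t4 NOR x1 = HIGH NOR LOW = LOW
t6 = t4 XOR t5 = HIGH XOR LOW = HIGH
t7 = t2 OR t1 OR t4 = HIGH OR HIGH OR HIGH = HIGH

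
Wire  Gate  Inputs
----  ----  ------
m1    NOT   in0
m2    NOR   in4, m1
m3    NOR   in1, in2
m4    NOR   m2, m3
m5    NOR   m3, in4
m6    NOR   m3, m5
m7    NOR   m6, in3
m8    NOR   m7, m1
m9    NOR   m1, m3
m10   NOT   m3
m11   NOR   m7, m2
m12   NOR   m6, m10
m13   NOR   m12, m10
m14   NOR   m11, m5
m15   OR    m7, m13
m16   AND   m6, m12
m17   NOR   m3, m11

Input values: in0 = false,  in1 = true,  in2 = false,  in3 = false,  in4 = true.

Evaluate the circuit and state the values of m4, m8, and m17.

m1 = NOT in0 = NOT false = true
m2 = in4 NOR m1 = true NOR true = false
m3 = in1 NOR in2 = true NOR false = false
m4 = m2 NOR m3 = false NOR false = true
m5 = m3 NOR in4 = false NOR true = false
m6 = m3 NOR m5 = false NOR false = true
m7 = m6 NOR in3 = true NOR false = false
m8 = m7 NOR m1 = false NOR true = false
m11 = m7 NOR m2 = false NOR false = true
m17 = m3 NOR m11 = false NOR true = false

m4 = true  m8 = false  m17 = false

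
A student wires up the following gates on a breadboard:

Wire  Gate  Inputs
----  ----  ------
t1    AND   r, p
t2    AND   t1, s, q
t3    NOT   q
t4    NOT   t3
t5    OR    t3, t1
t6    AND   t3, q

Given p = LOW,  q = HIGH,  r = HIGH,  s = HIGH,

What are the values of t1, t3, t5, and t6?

t1 = r AND p = HIGH AND LOW = LOW
t3 = NOT q = NOT HIGH = LOW
t5 = t3 OR t1 = LOW OR LOW = LOW
t6 = t3 AND q = LOW AND HIGH = LOW

t1 = LOW, t3 = LOW, t5 = LOW, t6 = LOW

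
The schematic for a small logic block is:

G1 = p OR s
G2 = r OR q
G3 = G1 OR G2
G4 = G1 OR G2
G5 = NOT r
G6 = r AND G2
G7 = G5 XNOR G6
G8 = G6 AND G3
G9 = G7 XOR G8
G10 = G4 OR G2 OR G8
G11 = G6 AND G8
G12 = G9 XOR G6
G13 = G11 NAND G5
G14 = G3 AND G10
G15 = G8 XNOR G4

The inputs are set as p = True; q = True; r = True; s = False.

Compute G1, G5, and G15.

G1 = p OR s = True OR False = True
G2 = r OR q = True OR True = True
G3 = G1 OR G2 = True OR True = True
G4 = G1 OR G2 = True OR True = True
G5 = NOT r = NOT True = False
G6 = r AND G2 = True AND True = True
G8 = G6 AND G3 = True AND True = True
G15 = G8 XNOR G4 = True XNOR True = True

G1 = True, G5 = False, G15 = True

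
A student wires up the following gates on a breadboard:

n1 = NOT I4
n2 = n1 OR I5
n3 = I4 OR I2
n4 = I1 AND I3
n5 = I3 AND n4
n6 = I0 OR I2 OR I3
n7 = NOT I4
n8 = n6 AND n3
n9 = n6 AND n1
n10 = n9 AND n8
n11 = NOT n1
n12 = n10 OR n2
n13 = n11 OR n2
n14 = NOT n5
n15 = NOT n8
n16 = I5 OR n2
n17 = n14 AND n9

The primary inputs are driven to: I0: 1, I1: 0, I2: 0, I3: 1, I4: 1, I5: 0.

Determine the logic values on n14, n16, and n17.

n1 = NOT I4 = NOT 1 = 0
n2 = n1 OR I5 = 0 OR 0 = 0
n4 = I1 AND I3 = 0 AND 1 = 0
n5 = I3 AND n4 = 1 AND 0 = 0
n6 = I0 OR I2 OR I3 = 1 OR 0 OR 1 = 1
n9 = n6 AND n1 = 1 AND 0 = 0
n14 = NOT n5 = NOT 0 = 1
n16 = I5 OR n2 = 0 OR 0 = 0
n17 = n14 AND n9 = 1 AND 0 = 0

n14 = 1, n16 = 0, n17 = 0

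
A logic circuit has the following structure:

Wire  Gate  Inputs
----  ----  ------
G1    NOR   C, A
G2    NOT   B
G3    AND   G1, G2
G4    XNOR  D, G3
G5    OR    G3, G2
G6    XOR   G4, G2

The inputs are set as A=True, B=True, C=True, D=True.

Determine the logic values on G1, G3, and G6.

G1 = C NOR A = True NOR True = False
G2 = NOT B = NOT True = False
G3 = G1 AND G2 = False AND False = False
G4 = D XNOR G3 = True XNOR False = False
G6 = G4 XOR G2 = False XOR False = False

G1 = False  G3 = False  G6 = False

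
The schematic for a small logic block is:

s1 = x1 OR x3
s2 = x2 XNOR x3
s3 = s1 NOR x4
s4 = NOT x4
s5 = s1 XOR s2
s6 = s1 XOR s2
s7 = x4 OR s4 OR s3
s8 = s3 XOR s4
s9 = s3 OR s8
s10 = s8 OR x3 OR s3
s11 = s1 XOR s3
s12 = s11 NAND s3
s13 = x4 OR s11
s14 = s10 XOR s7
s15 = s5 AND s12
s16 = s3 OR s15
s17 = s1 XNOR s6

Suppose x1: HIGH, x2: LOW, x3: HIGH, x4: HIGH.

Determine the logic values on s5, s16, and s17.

s5 = HIGH; s16 = HIGH; s17 = HIGH

s1 = x1 OR x3 = HIGH OR HIGH = HIGH
s2 = x2 XNOR x3 = LOW XNOR HIGH = LOW
s3 = s1 NOR x4 = HIGH NOR HIGH = LOW
s5 = s1 XOR s2 = HIGH XOR LOW = HIGH
s6 = s1 XOR s2 = HIGH XOR LOW = HIGH
s11 = s1 XOR s3 = HIGH XOR LOW = HIGH
s12 = s11 NAND s3 = HIGH NAND LOW = HIGH
s15 = s5 AND s12 = HIGH AND HIGH = HIGH
s16 = s3 OR s15 = LOW OR HIGH = HIGH
s17 = s1 XNOR s6 = HIGH XNOR HIGH = HIGH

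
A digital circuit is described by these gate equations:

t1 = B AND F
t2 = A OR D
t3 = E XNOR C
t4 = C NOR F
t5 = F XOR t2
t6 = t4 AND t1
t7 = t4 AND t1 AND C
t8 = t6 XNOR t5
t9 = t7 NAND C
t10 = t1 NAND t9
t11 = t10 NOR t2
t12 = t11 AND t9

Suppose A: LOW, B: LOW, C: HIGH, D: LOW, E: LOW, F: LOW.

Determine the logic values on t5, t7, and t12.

t5 = LOW, t7 = LOW, t12 = LOW

t1 = B AND F = LOW AND LOW = LOW
t2 = A OR D = LOW OR LOW = LOW
t4 = C NOR F = HIGH NOR LOW = LOW
t5 = F XOR t2 = LOW XOR LOW = LOW
t7 = t4 AND t1 AND C = LOW AND LOW AND HIGH = LOW
t9 = t7 NAND C = LOW NAND HIGH = HIGH
t10 = t1 NAND t9 = LOW NAND HIGH = HIGH
t11 = t10 NOR t2 = HIGH NOR LOW = LOW
t12 = t11 AND t9 = LOW AND HIGH = LOW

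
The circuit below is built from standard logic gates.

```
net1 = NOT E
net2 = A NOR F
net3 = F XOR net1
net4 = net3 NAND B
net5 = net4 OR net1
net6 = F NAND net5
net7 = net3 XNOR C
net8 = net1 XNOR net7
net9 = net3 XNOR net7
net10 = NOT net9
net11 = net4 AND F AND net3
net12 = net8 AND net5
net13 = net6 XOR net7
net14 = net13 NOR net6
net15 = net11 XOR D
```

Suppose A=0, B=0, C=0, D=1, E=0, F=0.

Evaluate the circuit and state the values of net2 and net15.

net2 = 1  net15 = 1

net1 = NOT E = NOT 0 = 1
net2 = A NOR F = 0 NOR 0 = 1
net3 = F XOR net1 = 0 XOR 1 = 1
net4 = net3 NAND B = 1 NAND 0 = 1
net11 = net4 AND F AND net3 = 1 AND 0 AND 1 = 0
net15 = net11 XOR D = 0 XOR 1 = 1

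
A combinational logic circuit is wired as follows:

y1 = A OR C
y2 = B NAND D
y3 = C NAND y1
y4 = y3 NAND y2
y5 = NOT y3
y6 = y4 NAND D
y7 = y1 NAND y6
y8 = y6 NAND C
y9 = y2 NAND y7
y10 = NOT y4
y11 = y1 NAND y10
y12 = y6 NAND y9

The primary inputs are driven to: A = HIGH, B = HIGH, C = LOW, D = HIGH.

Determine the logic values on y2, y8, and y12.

y1 = A OR C = HIGH OR LOW = HIGH
y2 = B NAND D = HIGH NAND HIGH = LOW
y3 = C NAND y1 = LOW NAND HIGH = HIGH
y4 = y3 NAND y2 = HIGH NAND LOW = HIGH
y6 = y4 NAND D = HIGH NAND HIGH = LOW
y7 = y1 NAND y6 = HIGH NAND LOW = HIGH
y8 = y6 NAND C = LOW NAND LOW = HIGH
y9 = y2 NAND y7 = LOW NAND HIGH = HIGH
y12 = y6 NAND y9 = LOW NAND HIGH = HIGH

y2 = LOW, y8 = HIGH, y12 = HIGH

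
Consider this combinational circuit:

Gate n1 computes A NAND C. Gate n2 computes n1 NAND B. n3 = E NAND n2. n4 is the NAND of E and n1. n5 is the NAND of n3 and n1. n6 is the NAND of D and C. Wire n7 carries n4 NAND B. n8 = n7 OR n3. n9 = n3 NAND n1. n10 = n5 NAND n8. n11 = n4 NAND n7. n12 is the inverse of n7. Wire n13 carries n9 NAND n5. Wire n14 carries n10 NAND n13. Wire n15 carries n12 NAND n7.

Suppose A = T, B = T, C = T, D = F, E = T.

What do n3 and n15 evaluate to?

n1 = A NAND C = T NAND T = F
n2 = n1 NAND B = F NAND T = T
n3 = E NAND n2 = T NAND T = F
n4 = E NAND n1 = T NAND F = T
n7 = n4 NAND B = T NAND T = F
n12 = NOT n7 = NOT F = T
n15 = n12 NAND n7 = T NAND F = T

n3 = F; n15 = T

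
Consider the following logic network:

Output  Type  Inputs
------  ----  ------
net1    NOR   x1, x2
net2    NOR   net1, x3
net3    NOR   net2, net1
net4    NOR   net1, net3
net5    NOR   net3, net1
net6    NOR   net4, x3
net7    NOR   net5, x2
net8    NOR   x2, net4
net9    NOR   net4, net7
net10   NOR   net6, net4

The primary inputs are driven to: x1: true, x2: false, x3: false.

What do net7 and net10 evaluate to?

net1 = x1 NOR x2 = true NOR false = false
net2 = net1 NOR x3 = false NOR false = true
net3 = net2 NOR net1 = true NOR false = false
net4 = net1 NOR net3 = false NOR false = true
net5 = net3 NOR net1 = false NOR false = true
net6 = net4 NOR x3 = true NOR false = false
net7 = net5 NOR x2 = true NOR false = false
net10 = net6 NOR net4 = false NOR true = false

net7 = false  net10 = false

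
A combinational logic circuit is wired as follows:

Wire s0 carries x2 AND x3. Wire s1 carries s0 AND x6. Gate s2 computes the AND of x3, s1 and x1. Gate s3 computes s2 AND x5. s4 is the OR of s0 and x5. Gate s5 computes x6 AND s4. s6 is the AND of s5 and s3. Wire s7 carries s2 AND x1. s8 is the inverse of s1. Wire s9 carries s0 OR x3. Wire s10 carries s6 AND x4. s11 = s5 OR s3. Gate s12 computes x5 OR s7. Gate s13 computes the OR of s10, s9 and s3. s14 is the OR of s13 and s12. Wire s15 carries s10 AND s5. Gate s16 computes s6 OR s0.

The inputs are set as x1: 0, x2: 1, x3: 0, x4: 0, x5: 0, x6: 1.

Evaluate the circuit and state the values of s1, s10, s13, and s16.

s0 = x2 AND x3 = 1 AND 0 = 0
s1 = s0 AND x6 = 0 AND 1 = 0
s2 = x3 AND s1 AND x1 = 0 AND 0 AND 0 = 0
s3 = s2 AND x5 = 0 AND 0 = 0
s4 = s0 OR x5 = 0 OR 0 = 0
s5 = x6 AND s4 = 1 AND 0 = 0
s6 = s5 AND s3 = 0 AND 0 = 0
s9 = s0 OR x3 = 0 OR 0 = 0
s10 = s6 AND x4 = 0 AND 0 = 0
s13 = s10 OR s9 OR s3 = 0 OR 0 OR 0 = 0
s16 = s6 OR s0 = 0 OR 0 = 0

s1 = 0, s10 = 0, s13 = 0, s16 = 0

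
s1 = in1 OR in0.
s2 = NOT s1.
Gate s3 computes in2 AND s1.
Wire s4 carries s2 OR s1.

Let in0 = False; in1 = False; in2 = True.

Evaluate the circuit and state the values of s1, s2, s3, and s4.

s1 = in1 OR in0 = False OR False = False
s2 = NOT s1 = NOT False = True
s3 = in2 AND s1 = True AND False = False
s4 = s2 OR s1 = True OR False = True

s1 = False, s2 = True, s3 = False, s4 = True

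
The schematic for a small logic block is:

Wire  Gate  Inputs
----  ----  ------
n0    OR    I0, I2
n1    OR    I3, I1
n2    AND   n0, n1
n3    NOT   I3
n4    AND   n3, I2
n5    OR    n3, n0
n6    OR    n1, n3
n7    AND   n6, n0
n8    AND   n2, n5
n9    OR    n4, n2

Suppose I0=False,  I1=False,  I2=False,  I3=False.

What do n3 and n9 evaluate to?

n3 = True, n9 = False

n0 = I0 OR I2 = False OR False = False
n1 = I3 OR I1 = False OR False = False
n2 = n0 AND n1 = False AND False = False
n3 = NOT I3 = NOT False = True
n4 = n3 AND I2 = True AND False = False
n9 = n4 OR n2 = False OR False = False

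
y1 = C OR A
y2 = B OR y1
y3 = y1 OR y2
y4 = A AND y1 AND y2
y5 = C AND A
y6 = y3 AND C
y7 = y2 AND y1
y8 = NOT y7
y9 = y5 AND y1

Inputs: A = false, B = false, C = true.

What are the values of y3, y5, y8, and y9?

y3 = true, y5 = false, y8 = false, y9 = false

y1 = C OR A = true OR false = true
y2 = B OR y1 = false OR true = true
y3 = y1 OR y2 = true OR true = true
y5 = C AND A = true AND false = false
y7 = y2 AND y1 = true AND true = true
y8 = NOT y7 = NOT true = false
y9 = y5 AND y1 = false AND true = false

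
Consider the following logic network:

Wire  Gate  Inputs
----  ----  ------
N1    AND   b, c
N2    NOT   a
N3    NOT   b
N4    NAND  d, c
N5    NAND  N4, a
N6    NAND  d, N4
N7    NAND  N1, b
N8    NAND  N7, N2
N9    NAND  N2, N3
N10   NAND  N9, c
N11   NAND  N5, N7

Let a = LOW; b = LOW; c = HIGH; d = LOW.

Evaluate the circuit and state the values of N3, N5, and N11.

N1 = b AND c = LOW AND HIGH = LOW
N3 = NOT b = NOT LOW = HIGH
N4 = d NAND c = LOW NAND HIGH = HIGH
N5 = N4 NAND a = HIGH NAND LOW = HIGH
N7 = N1 NAND b = LOW NAND LOW = HIGH
N11 = N5 NAND N7 = HIGH NAND HIGH = LOW

N3 = HIGH, N5 = HIGH, N11 = LOW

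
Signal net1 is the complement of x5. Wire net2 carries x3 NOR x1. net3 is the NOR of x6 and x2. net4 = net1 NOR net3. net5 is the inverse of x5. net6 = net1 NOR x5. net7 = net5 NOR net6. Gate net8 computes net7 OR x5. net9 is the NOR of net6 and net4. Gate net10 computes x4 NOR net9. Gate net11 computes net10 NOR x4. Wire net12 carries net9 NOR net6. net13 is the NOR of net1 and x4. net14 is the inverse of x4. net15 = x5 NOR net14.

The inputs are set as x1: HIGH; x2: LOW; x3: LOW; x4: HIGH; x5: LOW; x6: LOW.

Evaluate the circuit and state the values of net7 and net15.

net7 = LOW, net15 = HIGH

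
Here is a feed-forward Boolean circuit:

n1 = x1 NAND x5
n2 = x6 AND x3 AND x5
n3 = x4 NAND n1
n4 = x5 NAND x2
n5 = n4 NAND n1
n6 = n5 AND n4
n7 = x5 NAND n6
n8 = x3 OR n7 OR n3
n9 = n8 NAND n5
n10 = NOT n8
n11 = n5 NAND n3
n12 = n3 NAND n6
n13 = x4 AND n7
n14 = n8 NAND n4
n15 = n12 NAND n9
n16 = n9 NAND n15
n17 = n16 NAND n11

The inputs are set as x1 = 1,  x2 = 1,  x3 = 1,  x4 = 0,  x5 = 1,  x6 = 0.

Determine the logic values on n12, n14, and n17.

n12 = 1  n14 = 1  n17 = 1

n1 = x1 NAND x5 = 1 NAND 1 = 0
n3 = x4 NAND n1 = 0 NAND 0 = 1
n4 = x5 NAND x2 = 1 NAND 1 = 0
n5 = n4 NAND n1 = 0 NAND 0 = 1
n6 = n5 AND n4 = 1 AND 0 = 0
n7 = x5 NAND n6 = 1 NAND 0 = 1
n8 = x3 OR n7 OR n3 = 1 OR 1 OR 1 = 1
n9 = n8 NAND n5 = 1 NAND 1 = 0
n11 = n5 NAND n3 = 1 NAND 1 = 0
n12 = n3 NAND n6 = 1 NAND 0 = 1
n14 = n8 NAND n4 = 1 NAND 0 = 1
n15 = n12 NAND n9 = 1 NAND 0 = 1
n16 = n9 NAND n15 = 0 NAND 1 = 1
n17 = n16 NAND n11 = 1 NAND 0 = 1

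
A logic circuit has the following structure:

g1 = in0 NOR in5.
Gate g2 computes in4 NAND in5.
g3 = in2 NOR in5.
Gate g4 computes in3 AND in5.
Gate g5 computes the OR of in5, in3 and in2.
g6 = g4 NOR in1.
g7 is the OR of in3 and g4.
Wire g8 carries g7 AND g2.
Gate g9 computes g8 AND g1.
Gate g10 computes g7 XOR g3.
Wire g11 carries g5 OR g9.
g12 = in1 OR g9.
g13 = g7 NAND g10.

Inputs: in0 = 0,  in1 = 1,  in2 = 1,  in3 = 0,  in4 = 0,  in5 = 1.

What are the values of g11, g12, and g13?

g11 = 1; g12 = 1; g13 = 1

g1 = in0 NOR in5 = 0 NOR 1 = 0
g2 = in4 NAND in5 = 0 NAND 1 = 1
g3 = in2 NOR in5 = 1 NOR 1 = 0
g4 = in3 AND in5 = 0 AND 1 = 0
g5 = in5 OR in3 OR in2 = 1 OR 0 OR 1 = 1
g7 = in3 OR g4 = 0 OR 0 = 0
g8 = g7 AND g2 = 0 AND 1 = 0
g9 = g8 AND g1 = 0 AND 0 = 0
g10 = g7 XOR g3 = 0 XOR 0 = 0
g11 = g5 OR g9 = 1 OR 0 = 1
g12 = in1 OR g9 = 1 OR 0 = 1
g13 = g7 NAND g10 = 0 NAND 0 = 1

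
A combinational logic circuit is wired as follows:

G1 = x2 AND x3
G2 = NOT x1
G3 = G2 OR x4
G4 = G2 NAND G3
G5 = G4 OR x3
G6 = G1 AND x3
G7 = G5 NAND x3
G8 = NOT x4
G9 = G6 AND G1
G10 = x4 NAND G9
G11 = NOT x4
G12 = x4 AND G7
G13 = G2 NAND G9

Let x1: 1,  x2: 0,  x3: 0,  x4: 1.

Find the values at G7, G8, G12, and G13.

G7 = 1, G8 = 0, G12 = 1, G13 = 1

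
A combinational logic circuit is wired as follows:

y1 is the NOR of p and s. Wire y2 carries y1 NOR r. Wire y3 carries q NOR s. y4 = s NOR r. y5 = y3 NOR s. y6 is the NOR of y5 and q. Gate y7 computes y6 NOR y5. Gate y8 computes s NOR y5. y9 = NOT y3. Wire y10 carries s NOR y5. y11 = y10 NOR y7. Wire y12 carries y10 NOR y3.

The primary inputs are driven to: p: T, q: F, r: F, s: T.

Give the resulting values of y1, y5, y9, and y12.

y1 = F, y5 = F, y9 = T, y12 = T

y1 = p NOR s = T NOR T = F
y3 = q NOR s = F NOR T = F
y5 = y3 NOR s = F NOR T = F
y9 = NOT y3 = NOT F = T
y10 = s NOR y5 = T NOR F = F
y12 = y10 NOR y3 = F NOR F = T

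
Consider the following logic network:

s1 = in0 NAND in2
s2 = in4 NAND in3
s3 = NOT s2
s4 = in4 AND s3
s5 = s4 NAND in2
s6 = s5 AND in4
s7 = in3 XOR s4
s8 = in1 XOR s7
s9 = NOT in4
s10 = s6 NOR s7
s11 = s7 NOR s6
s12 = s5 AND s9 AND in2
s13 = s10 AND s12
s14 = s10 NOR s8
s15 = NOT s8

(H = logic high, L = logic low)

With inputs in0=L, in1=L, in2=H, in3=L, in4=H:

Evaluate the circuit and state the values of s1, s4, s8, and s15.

s1 = H; s4 = L; s8 = L; s15 = H

s1 = in0 NAND in2 = L NAND H = H
s2 = in4 NAND in3 = H NAND L = H
s3 = NOT s2 = NOT H = L
s4 = in4 AND s3 = H AND L = L
s7 = in3 XOR s4 = L XOR L = L
s8 = in1 XOR s7 = L XOR L = L
s15 = NOT s8 = NOT L = H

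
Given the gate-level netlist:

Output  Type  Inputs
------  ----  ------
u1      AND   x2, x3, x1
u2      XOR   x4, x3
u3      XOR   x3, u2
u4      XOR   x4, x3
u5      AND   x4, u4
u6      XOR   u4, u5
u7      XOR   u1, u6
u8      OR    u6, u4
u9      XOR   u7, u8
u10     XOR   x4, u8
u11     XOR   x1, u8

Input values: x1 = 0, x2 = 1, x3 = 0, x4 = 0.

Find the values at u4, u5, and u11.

u4 = 0; u5 = 0; u11 = 0

u4 = x4 XOR x3 = 0 XOR 0 = 0
u5 = x4 AND u4 = 0 AND 0 = 0
u6 = u4 XOR u5 = 0 XOR 0 = 0
u8 = u6 OR u4 = 0 OR 0 = 0
u11 = x1 XOR u8 = 0 XOR 0 = 0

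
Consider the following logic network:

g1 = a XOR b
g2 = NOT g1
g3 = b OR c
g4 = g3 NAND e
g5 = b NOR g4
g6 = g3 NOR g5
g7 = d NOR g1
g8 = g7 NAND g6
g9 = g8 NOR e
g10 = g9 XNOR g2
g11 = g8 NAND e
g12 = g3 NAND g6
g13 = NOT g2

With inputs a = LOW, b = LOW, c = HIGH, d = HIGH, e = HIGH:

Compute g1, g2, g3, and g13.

g1 = LOW; g2 = HIGH; g3 = HIGH; g13 = LOW

g1 = a XOR b = LOW XOR LOW = LOW
g2 = NOT g1 = NOT LOW = HIGH
g3 = b OR c = LOW OR HIGH = HIGH
g13 = NOT g2 = NOT HIGH = LOW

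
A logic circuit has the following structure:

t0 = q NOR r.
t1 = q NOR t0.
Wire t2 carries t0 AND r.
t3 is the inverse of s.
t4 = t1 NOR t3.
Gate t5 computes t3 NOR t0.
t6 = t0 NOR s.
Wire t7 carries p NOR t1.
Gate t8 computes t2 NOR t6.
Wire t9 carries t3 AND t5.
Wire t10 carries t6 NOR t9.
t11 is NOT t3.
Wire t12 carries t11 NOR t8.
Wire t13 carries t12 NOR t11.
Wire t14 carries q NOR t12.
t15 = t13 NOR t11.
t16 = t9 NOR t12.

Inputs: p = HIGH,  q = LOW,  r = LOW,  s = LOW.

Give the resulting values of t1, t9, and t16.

t1 = LOW, t9 = LOW, t16 = HIGH

t0 = q NOR r = LOW NOR LOW = HIGH
t1 = q NOR t0 = LOW NOR HIGH = LOW
t2 = t0 AND r = HIGH AND LOW = LOW
t3 = NOT s = NOT LOW = HIGH
t5 = t3 NOR t0 = HIGH NOR HIGH = LOW
t6 = t0 NOR s = HIGH NOR LOW = LOW
t8 = t2 NOR t6 = LOW NOR LOW = HIGH
t9 = t3 AND t5 = HIGH AND LOW = LOW
t11 = NOT t3 = NOT HIGH = LOW
t12 = t11 NOR t8 = LOW NOR HIGH = LOW
t16 = t9 NOR t12 = LOW NOR LOW = HIGH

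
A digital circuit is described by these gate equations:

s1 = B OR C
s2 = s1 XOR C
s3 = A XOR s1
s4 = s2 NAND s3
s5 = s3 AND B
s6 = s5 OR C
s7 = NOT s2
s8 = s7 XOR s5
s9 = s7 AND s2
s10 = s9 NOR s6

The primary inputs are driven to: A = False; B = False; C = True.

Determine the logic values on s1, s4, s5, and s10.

s1 = True, s4 = True, s5 = False, s10 = False

s1 = B OR C = False OR True = True
s2 = s1 XOR C = True XOR True = False
s3 = A XOR s1 = False XOR True = True
s4 = s2 NAND s3 = False NAND True = True
s5 = s3 AND B = True AND False = False
s6 = s5 OR C = False OR True = True
s7 = NOT s2 = NOT False = True
s9 = s7 AND s2 = True AND False = False
s10 = s9 NOR s6 = False NOR True = False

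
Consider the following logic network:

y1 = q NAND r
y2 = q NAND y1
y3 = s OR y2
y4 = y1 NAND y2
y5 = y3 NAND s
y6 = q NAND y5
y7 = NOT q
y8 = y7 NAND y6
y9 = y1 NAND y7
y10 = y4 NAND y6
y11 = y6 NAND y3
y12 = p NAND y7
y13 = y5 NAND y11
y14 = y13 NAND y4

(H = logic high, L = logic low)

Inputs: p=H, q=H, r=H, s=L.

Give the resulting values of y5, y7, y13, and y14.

y5 = H  y7 = L  y13 = L  y14 = H

y1 = q NAND r = H NAND H = L
y2 = q NAND y1 = H NAND L = H
y3 = s OR y2 = L OR H = H
y4 = y1 NAND y2 = L NAND H = H
y5 = y3 NAND s = H NAND L = H
y6 = q NAND y5 = H NAND H = L
y7 = NOT q = NOT H = L
y11 = y6 NAND y3 = L NAND H = H
y13 = y5 NAND y11 = H NAND H = L
y14 = y13 NAND y4 = L NAND H = H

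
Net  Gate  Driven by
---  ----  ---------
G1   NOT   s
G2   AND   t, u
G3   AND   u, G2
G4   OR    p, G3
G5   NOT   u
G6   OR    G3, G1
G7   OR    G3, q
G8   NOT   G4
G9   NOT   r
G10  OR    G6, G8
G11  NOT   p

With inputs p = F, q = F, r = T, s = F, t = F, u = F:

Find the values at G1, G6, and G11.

G1 = NOT s = NOT F = T
G2 = t AND u = F AND F = F
G3 = u AND G2 = F AND F = F
G6 = G3 OR G1 = F OR T = T
G11 = NOT p = NOT F = T

G1 = T; G6 = T; G11 = T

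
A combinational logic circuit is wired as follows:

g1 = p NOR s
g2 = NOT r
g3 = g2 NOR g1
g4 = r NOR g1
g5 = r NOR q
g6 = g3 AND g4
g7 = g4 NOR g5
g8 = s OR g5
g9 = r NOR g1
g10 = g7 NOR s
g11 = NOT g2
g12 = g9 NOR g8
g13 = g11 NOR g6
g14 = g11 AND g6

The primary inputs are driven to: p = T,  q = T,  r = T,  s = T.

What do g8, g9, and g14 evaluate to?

g8 = T; g9 = F; g14 = F

g1 = p NOR s = T NOR T = F
g2 = NOT r = NOT T = F
g3 = g2 NOR g1 = F NOR F = T
g4 = r NOR g1 = T NOR F = F
g5 = r NOR q = T NOR T = F
g6 = g3 AND g4 = T AND F = F
g8 = s OR g5 = T OR F = T
g9 = r NOR g1 = T NOR F = F
g11 = NOT g2 = NOT F = T
g14 = g11 AND g6 = T AND F = F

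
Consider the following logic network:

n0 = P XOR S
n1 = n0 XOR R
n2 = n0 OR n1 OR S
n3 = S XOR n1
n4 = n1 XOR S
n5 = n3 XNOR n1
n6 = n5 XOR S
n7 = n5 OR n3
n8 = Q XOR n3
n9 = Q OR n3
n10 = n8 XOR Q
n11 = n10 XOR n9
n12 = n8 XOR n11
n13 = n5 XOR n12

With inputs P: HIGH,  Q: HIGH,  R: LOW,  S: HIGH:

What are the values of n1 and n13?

n0 = P XOR S = HIGH XOR HIGH = LOW
n1 = n0 XOR R = LOW XOR LOW = LOW
n3 = S XOR n1 = HIGH XOR LOW = HIGH
n5 = n3 XNOR n1 = HIGH XNOR LOW = LOW
n8 = Q XOR n3 = HIGH XOR HIGH = LOW
n9 = Q OR n3 = HIGH OR HIGH = HIGH
n10 = n8 XOR Q = LOW XOR HIGH = HIGH
n11 = n10 XOR n9 = HIGH XOR HIGH = LOW
n12 = n8 XOR n11 = LOW XOR LOW = LOW
n13 = n5 XOR n12 = LOW XOR LOW = LOW

n1 = LOW, n13 = LOW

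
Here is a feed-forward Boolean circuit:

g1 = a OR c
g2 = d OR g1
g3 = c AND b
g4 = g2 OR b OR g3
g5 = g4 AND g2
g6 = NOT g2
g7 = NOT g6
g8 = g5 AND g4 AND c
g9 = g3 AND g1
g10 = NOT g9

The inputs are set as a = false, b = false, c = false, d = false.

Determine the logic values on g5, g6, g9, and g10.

g1 = a OR c = false OR false = false
g2 = d OR g1 = false OR false = false
g3 = c AND b = false AND false = false
g4 = g2 OR b OR g3 = false OR false OR false = false
g5 = g4 AND g2 = false AND false = false
g6 = NOT g2 = NOT false = true
g9 = g3 AND g1 = false AND false = false
g10 = NOT g9 = NOT false = true

g5 = false, g6 = true, g9 = false, g10 = true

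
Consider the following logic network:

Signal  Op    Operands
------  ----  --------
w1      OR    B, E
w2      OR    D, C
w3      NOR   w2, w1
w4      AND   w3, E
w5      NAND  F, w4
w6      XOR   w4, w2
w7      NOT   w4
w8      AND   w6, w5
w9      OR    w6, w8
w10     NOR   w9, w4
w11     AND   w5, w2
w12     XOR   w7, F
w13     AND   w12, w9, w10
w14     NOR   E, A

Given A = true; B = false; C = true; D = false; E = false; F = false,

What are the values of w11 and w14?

w11 = true, w14 = false

w1 = B OR E = false OR false = false
w2 = D OR C = false OR true = true
w3 = w2 NOR w1 = true NOR false = false
w4 = w3 AND E = false AND false = false
w5 = F NAND w4 = false NAND false = true
w11 = w5 AND w2 = true AND true = true
w14 = E NOR A = false NOR true = false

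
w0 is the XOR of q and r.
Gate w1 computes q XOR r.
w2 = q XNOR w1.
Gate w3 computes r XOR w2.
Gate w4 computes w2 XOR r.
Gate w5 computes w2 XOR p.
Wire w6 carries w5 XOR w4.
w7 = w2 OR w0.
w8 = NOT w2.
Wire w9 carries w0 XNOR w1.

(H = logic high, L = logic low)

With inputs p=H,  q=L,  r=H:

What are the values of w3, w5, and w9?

w0 = q XOR r = L XOR H = H
w1 = q XOR r = L XOR H = H
w2 = q XNOR w1 = L XNOR H = L
w3 = r XOR w2 = H XOR L = H
w5 = w2 XOR p = L XOR H = H
w9 = w0 XNOR w1 = H XNOR H = H

w3 = H, w5 = H, w9 = H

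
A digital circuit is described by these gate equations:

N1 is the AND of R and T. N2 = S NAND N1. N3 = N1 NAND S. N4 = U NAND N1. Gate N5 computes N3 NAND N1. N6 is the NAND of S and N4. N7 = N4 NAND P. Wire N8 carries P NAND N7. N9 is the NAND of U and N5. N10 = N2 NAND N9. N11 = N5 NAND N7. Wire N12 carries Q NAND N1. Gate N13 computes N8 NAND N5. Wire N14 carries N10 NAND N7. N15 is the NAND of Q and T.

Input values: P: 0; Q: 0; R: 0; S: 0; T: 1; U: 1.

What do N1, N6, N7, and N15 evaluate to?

N1 = 0; N6 = 1; N7 = 1; N15 = 1

N1 = R AND T = 0 AND 1 = 0
N4 = U NAND N1 = 1 NAND 0 = 1
N6 = S NAND N4 = 0 NAND 1 = 1
N7 = N4 NAND P = 1 NAND 0 = 1
N15 = Q NAND T = 0 NAND 1 = 1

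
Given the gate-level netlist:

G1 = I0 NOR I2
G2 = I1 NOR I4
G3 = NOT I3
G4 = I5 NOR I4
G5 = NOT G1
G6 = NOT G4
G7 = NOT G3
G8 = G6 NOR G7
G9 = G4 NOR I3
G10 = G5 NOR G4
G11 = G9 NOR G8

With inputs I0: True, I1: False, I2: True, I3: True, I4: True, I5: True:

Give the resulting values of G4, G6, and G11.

G4 = False  G6 = True  G11 = True

G3 = NOT I3 = NOT True = False
G4 = I5 NOR I4 = True NOR True = False
G6 = NOT G4 = NOT False = True
G7 = NOT G3 = NOT False = True
G8 = G6 NOR G7 = True NOR True = False
G9 = G4 NOR I3 = False NOR True = False
G11 = G9 NOR G8 = False NOR False = True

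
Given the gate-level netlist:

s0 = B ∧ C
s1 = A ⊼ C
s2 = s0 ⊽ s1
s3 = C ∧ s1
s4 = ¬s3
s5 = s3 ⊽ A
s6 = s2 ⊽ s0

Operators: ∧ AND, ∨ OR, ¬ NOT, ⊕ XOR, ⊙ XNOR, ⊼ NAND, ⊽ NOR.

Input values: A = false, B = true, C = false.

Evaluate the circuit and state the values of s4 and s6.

s4 = true; s6 = true

s0 = B AND C = true AND false = false
s1 = A NAND C = false NAND false = true
s2 = s0 NOR s1 = false NOR true = false
s3 = C AND s1 = false AND true = false
s4 = NOT s3 = NOT false = true
s6 = s2 NOR s0 = false NOR false = true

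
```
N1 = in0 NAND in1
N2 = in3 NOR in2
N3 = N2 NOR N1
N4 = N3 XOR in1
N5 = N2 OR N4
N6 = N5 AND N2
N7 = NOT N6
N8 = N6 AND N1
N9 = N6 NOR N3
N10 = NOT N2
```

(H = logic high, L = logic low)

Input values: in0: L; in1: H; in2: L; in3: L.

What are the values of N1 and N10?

N1 = in0 NAND in1 = L NAND H = H
N2 = in3 NOR in2 = L NOR L = H
N10 = NOT N2 = NOT H = L

N1 = H  N10 = L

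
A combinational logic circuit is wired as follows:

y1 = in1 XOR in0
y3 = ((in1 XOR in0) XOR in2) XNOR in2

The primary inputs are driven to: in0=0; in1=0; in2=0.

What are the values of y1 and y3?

y1 = 0 XOR 0 = 0
y3 = ((0 XOR 0) XOR 0) XNOR 0 = 1

y1 = 0; y3 = 1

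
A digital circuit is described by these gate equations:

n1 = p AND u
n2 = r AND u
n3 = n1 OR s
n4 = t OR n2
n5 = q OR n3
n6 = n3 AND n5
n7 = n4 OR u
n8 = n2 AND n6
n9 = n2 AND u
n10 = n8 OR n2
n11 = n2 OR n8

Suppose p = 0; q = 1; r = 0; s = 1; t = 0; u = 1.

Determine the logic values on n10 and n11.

n1 = p AND u = 0 AND 1 = 0
n2 = r AND u = 0 AND 1 = 0
n3 = n1 OR s = 0 OR 1 = 1
n5 = q OR n3 = 1 OR 1 = 1
n6 = n3 AND n5 = 1 AND 1 = 1
n8 = n2 AND n6 = 0 AND 1 = 0
n10 = n8 OR n2 = 0 OR 0 = 0
n11 = n2 OR n8 = 0 OR 0 = 0

n10 = 0  n11 = 0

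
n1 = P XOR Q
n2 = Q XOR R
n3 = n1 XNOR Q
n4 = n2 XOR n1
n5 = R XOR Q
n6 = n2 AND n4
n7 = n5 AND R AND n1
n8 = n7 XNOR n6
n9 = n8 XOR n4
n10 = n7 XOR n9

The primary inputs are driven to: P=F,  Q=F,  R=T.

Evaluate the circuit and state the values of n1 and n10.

n1 = F, n10 = T

n1 = P XOR Q = F XOR F = F
n2 = Q XOR R = F XOR T = T
n4 = n2 XOR n1 = T XOR F = T
n5 = R XOR Q = T XOR F = T
n6 = n2 AND n4 = T AND T = T
n7 = n5 AND R AND n1 = T AND T AND F = F
n8 = n7 XNOR n6 = F XNOR T = F
n9 = n8 XOR n4 = F XOR T = T
n10 = n7 XOR n9 = F XOR T = T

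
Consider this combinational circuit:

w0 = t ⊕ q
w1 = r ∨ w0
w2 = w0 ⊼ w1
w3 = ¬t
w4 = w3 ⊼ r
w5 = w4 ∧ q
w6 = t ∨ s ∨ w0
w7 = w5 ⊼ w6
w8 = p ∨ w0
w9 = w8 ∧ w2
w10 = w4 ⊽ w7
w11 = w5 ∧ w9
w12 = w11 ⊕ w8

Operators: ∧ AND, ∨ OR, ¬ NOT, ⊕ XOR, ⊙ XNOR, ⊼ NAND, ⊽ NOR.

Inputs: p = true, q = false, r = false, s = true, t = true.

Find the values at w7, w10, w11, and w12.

w0 = t XOR q = true XOR false = true
w1 = r OR w0 = false OR true = true
w2 = w0 NAND w1 = true NAND true = false
w3 = NOT t = NOT true = false
w4 = w3 NAND r = false NAND false = true
w5 = w4 AND q = true AND false = false
w6 = t OR s OR w0 = true OR true OR true = true
w7 = w5 NAND w6 = false NAND true = true
w8 = p OR w0 = true OR true = true
w9 = w8 AND w2 = true AND false = false
w10 = w4 NOR w7 = true NOR true = false
w11 = w5 AND w9 = false AND false = false
w12 = w11 XOR w8 = false XOR true = true

w7 = true; w10 = false; w11 = false; w12 = true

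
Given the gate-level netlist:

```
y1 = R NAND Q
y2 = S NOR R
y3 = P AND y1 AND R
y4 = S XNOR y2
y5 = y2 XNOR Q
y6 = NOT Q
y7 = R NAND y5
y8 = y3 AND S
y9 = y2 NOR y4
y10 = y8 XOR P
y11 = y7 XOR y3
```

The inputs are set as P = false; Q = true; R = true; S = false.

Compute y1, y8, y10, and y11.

y1 = false  y8 = false  y10 = false  y11 = true

y1 = R NAND Q = true NAND true = false
y2 = S NOR R = false NOR true = false
y3 = P AND y1 AND R = false AND false AND true = false
y5 = y2 XNOR Q = false XNOR true = false
y7 = R NAND y5 = true NAND false = true
y8 = y3 AND S = false AND false = false
y10 = y8 XOR P = false XOR false = false
y11 = y7 XOR y3 = true XOR false = true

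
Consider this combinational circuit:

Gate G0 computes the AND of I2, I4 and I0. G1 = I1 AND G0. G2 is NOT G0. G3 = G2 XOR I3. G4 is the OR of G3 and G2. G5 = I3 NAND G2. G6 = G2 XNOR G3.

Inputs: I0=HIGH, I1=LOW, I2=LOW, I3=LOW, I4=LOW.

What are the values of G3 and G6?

G3 = HIGH; G6 = HIGH

G0 = I2 AND I4 AND I0 = LOW AND LOW AND HIGH = LOW
G2 = NOT G0 = NOT LOW = HIGH
G3 = G2 XOR I3 = HIGH XOR LOW = HIGH
G6 = G2 XNOR G3 = HIGH XNOR HIGH = HIGH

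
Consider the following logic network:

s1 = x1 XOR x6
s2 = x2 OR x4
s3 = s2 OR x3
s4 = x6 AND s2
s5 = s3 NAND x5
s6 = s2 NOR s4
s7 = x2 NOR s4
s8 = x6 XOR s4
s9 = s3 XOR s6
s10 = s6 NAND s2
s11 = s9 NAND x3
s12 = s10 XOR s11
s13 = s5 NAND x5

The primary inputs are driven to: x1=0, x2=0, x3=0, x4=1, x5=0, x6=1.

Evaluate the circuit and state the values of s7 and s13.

s7 = 0, s13 = 1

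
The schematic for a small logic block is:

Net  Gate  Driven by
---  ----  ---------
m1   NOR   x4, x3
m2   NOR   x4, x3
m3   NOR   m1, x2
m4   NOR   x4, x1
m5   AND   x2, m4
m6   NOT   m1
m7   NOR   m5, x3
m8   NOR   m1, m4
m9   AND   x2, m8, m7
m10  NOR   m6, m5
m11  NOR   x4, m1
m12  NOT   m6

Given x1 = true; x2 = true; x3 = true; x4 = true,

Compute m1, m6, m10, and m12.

m1 = x4 NOR x3 = true NOR true = false
m4 = x4 NOR x1 = true NOR true = false
m5 = x2 AND m4 = true AND false = false
m6 = NOT m1 = NOT false = true
m10 = m6 NOR m5 = true NOR false = false
m12 = NOT m6 = NOT true = false

m1 = false  m6 = true  m10 = false  m12 = false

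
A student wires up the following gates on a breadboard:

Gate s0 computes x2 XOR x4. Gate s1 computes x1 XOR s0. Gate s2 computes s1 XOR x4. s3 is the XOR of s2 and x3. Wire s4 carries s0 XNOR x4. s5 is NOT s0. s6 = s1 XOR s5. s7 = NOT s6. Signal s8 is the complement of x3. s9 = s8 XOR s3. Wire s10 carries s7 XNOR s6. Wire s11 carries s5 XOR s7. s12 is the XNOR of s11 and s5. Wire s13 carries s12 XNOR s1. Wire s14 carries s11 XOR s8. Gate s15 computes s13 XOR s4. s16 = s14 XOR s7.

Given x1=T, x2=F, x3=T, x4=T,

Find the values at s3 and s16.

s3 = F, s16 = F

s0 = x2 XOR x4 = F XOR T = T
s1 = x1 XOR s0 = T XOR T = F
s2 = s1 XOR x4 = F XOR T = T
s3 = s2 XOR x3 = T XOR T = F
s5 = NOT s0 = NOT T = F
s6 = s1 XOR s5 = F XOR F = F
s7 = NOT s6 = NOT F = T
s8 = NOT x3 = NOT T = F
s11 = s5 XOR s7 = F XOR T = T
s14 = s11 XOR s8 = T XOR F = T
s16 = s14 XOR s7 = T XOR T = F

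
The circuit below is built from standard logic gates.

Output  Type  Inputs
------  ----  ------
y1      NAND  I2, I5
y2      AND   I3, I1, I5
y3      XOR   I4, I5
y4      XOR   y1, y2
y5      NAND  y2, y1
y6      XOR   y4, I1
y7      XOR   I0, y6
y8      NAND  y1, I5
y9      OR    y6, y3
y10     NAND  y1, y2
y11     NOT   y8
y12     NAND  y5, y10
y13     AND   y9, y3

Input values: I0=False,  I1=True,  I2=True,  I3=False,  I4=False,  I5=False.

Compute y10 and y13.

y10 = True, y13 = False

y1 = I2 NAND I5 = True NAND False = True
y2 = I3 AND I1 AND I5 = False AND True AND False = False
y3 = I4 XOR I5 = False XOR False = False
y4 = y1 XOR y2 = True XOR False = True
y6 = y4 XOR I1 = True XOR True = False
y9 = y6 OR y3 = False OR False = False
y10 = y1 NAND y2 = True NAND False = True
y13 = y9 AND y3 = False AND False = False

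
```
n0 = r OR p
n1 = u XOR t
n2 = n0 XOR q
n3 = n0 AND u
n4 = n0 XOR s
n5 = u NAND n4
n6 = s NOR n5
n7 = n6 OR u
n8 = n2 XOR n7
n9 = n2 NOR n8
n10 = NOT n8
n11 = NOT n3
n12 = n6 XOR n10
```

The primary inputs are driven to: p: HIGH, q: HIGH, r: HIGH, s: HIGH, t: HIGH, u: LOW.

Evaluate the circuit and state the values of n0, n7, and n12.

n0 = HIGH; n7 = LOW; n12 = HIGH

n0 = r OR p = HIGH OR HIGH = HIGH
n2 = n0 XOR q = HIGH XOR HIGH = LOW
n4 = n0 XOR s = HIGH XOR HIGH = LOW
n5 = u NAND n4 = LOW NAND LOW = HIGH
n6 = s NOR n5 = HIGH NOR HIGH = LOW
n7 = n6 OR u = LOW OR LOW = LOW
n8 = n2 XOR n7 = LOW XOR LOW = LOW
n10 = NOT n8 = NOT LOW = HIGH
n12 = n6 XOR n10 = LOW XOR HIGH = HIGH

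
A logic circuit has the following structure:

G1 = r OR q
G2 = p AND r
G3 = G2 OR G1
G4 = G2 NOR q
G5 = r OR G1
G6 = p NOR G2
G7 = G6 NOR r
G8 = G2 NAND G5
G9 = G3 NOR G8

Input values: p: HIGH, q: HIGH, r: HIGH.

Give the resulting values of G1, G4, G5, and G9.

G1 = HIGH, G4 = LOW, G5 = HIGH, G9 = LOW

G1 = r OR q = HIGH OR HIGH = HIGH
G2 = p AND r = HIGH AND HIGH = HIGH
G3 = G2 OR G1 = HIGH OR HIGH = HIGH
G4 = G2 NOR q = HIGH NOR HIGH = LOW
G5 = r OR G1 = HIGH OR HIGH = HIGH
G8 = G2 NAND G5 = HIGH NAND HIGH = LOW
G9 = G3 NOR G8 = HIGH NOR LOW = LOW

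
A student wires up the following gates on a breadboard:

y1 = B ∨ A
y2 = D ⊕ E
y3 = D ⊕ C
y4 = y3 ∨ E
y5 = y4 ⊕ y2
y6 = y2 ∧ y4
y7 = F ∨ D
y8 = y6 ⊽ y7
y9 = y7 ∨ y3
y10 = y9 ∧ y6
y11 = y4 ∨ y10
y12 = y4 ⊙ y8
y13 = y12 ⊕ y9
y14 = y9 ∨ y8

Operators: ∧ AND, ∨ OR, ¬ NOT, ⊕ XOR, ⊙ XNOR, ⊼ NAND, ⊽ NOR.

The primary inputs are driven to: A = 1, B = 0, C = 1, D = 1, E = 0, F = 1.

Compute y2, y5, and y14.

y2 = 1; y5 = 1; y14 = 1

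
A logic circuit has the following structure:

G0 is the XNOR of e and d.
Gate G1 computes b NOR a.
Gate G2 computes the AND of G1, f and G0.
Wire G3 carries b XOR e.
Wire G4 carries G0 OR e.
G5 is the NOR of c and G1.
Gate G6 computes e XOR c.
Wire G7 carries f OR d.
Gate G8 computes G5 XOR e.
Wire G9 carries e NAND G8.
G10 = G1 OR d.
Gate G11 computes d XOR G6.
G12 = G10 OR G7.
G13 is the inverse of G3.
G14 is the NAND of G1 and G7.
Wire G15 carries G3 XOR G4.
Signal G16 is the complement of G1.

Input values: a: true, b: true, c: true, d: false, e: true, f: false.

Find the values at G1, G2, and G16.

G1 = false, G2 = false, G16 = true

G0 = e XNOR d = true XNOR false = false
G1 = b NOR a = true NOR true = false
G2 = G1 AND f AND G0 = false AND false AND false = false
G16 = NOT G1 = NOT false = true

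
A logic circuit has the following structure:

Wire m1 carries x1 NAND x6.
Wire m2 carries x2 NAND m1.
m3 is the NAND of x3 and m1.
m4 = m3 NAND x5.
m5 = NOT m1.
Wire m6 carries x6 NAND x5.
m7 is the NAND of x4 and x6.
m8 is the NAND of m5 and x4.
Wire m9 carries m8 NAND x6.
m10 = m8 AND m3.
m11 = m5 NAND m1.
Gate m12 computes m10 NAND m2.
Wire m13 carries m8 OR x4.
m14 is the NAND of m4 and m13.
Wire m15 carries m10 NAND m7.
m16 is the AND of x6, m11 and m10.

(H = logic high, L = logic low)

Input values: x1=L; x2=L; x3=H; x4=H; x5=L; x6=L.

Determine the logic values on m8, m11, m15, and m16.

m1 = x1 NAND x6 = L NAND L = H
m3 = x3 NAND m1 = H NAND H = L
m5 = NOT m1 = NOT H = L
m7 = x4 NAND x6 = H NAND L = H
m8 = m5 NAND x4 = L NAND H = H
m10 = m8 AND m3 = H AND L = L
m11 = m5 NAND m1 = L NAND H = H
m15 = m10 NAND m7 = L NAND H = H
m16 = x6 AND m11 AND m10 = L AND H AND L = L

m8 = H, m11 = H, m15 = H, m16 = L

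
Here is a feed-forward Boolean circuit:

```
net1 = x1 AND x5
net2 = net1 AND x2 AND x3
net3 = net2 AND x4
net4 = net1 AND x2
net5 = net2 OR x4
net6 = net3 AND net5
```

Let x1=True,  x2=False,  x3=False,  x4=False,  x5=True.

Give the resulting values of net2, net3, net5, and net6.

net2 = False; net3 = False; net5 = False; net6 = False

net1 = x1 AND x5 = True AND True = True
net2 = net1 AND x2 AND x3 = True AND False AND False = False
net3 = net2 AND x4 = False AND False = False
net5 = net2 OR x4 = False OR False = False
net6 = net3 AND net5 = False AND False = False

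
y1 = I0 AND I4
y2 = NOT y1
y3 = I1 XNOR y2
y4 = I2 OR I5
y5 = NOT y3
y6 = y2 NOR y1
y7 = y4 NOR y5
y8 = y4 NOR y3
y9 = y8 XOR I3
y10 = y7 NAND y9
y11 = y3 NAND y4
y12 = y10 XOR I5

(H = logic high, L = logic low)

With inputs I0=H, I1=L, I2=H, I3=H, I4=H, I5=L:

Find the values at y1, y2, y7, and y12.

y1 = H  y2 = L  y7 = L  y12 = H

y1 = I0 AND I4 = H AND H = H
y2 = NOT y1 = NOT H = L
y3 = I1 XNOR y2 = L XNOR L = H
y4 = I2 OR I5 = H OR L = H
y5 = NOT y3 = NOT H = L
y7 = y4 NOR y5 = H NOR L = L
y8 = y4 NOR y3 = H NOR H = L
y9 = y8 XOR I3 = L XOR H = H
y10 = y7 NAND y9 = L NAND H = H
y12 = y10 XOR I5 = H XOR L = H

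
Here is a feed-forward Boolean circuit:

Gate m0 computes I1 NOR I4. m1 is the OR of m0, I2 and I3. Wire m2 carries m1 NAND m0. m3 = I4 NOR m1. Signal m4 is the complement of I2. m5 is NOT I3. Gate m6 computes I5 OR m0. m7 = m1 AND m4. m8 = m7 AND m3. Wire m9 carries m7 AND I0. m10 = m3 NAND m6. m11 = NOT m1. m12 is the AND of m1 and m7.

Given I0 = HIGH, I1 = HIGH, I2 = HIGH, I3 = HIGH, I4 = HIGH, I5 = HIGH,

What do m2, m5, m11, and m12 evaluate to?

m0 = I1 NOR I4 = HIGH NOR HIGH = LOW
m1 = m0 OR I2 OR I3 = LOW OR HIGH OR HIGH = HIGH
m2 = m1 NAND m0 = HIGH NAND LOW = HIGH
m4 = NOT I2 = NOT HIGH = LOW
m5 = NOT I3 = NOT HIGH = LOW
m7 = m1 AND m4 = HIGH AND LOW = LOW
m11 = NOT m1 = NOT HIGH = LOW
m12 = m1 AND m7 = HIGH AND LOW = LOW

m2 = HIGH, m5 = LOW, m11 = LOW, m12 = LOW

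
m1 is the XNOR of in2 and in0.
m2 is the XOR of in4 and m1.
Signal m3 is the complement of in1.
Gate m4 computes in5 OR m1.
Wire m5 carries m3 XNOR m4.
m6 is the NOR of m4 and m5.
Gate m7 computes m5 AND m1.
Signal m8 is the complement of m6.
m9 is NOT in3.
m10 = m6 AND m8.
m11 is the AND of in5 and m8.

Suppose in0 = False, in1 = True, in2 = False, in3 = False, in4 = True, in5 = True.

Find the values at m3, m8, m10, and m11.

m3 = False  m8 = True  m10 = False  m11 = True

m1 = in2 XNOR in0 = False XNOR False = True
m3 = NOT in1 = NOT True = False
m4 = in5 OR m1 = True OR True = True
m5 = m3 XNOR m4 = False XNOR True = False
m6 = m4 NOR m5 = True NOR False = False
m8 = NOT m6 = NOT False = True
m10 = m6 AND m8 = False AND True = False
m11 = in5 AND m8 = True AND True = True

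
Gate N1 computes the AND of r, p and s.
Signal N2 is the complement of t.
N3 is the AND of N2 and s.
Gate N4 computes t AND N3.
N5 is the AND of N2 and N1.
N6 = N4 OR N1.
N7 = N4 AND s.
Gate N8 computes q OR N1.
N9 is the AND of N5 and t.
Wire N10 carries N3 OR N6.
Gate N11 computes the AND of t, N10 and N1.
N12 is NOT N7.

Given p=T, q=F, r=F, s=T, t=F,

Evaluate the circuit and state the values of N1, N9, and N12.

N1 = F, N9 = F, N12 = T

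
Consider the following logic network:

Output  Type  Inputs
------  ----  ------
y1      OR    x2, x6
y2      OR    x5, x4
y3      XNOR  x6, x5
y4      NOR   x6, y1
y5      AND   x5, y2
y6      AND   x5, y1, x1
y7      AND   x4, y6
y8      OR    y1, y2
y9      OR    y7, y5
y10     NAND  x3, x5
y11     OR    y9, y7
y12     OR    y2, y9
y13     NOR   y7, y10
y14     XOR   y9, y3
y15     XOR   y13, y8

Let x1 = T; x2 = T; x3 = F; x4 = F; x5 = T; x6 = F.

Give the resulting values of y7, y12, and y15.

y1 = x2 OR x6 = T OR F = T
y2 = x5 OR x4 = T OR F = T
y5 = x5 AND y2 = T AND T = T
y6 = x5 AND y1 AND x1 = T AND T AND T = T
y7 = x4 AND y6 = F AND T = F
y8 = y1 OR y2 = T OR T = T
y9 = y7 OR y5 = F OR T = T
y10 = x3 NAND x5 = F NAND T = T
y12 = y2 OR y9 = T OR T = T
y13 = y7 NOR y10 = F NOR T = F
y15 = y13 XOR y8 = F XOR T = T

y7 = F, y12 = T, y15 = T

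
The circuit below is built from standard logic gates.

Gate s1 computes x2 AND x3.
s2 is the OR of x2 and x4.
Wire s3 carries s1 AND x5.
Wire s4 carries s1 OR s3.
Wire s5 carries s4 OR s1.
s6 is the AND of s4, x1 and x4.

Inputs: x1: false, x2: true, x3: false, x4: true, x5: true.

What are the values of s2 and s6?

s1 = x2 AND x3 = true AND false = false
s2 = x2 OR x4 = true OR true = true
s3 = s1 AND x5 = false AND true = false
s4 = s1 OR s3 = false OR false = false
s6 = s4 AND x1 AND x4 = false AND false AND true = false

s2 = true, s6 = false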